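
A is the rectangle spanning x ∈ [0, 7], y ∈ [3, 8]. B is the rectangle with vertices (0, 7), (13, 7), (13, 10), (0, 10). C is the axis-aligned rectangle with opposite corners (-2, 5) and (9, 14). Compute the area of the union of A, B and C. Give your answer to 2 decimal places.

By inclusion–exclusion:
Individual areas: |A| = 35, |B| = 39, |C| = 99.
|A∩B|: x∈[0,7], y∈[7,8] → 7·1 = 7.
|A∩C|: x∈[0,7], y∈[5,8] → 7·3 = 21.
|B∩C|: x∈[0,9], y∈[7,10] → 9·3 = 27.
|A∩B∩C| = 7.
|A ∪ B ∪ C| = 173 − 55 + 7 = 125.00.

125.00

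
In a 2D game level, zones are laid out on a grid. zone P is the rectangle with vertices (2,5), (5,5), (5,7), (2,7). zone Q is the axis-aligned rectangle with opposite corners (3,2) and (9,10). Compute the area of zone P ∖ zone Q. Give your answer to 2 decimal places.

|zone P∩zone Q|: x∈[3,5], y∈[5,7] → 2·2 = 4.
|zone P| = 6.
|zone P ∖ zone Q| = |zone P| − |zone P∩zone Q| = 6 − 4 = 2.00.

2.00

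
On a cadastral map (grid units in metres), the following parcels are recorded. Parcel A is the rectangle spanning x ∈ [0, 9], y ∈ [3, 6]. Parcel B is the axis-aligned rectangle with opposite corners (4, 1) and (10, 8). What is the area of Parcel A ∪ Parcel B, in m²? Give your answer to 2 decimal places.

By inclusion–exclusion:
Individual areas: |Parcel A| = 27, |Parcel B| = 42.
|Parcel A∩Parcel B|: x∈[4,9], y∈[3,6] → 5·3 = 15.
|Parcel A ∪ Parcel B| = 69 − 15 = 54.00.

54.00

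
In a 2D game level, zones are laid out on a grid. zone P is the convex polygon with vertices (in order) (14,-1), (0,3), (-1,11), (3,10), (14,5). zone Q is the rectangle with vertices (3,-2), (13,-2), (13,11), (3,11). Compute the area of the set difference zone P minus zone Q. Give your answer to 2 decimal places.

|zone P| = 103.5, |zone P∩zone Q| = 70.1299.
|zone P ∖ zone Q| = |zone P| − |zone P∩zone Q| = 103.5 − 70.1299 = 33.37.

33.37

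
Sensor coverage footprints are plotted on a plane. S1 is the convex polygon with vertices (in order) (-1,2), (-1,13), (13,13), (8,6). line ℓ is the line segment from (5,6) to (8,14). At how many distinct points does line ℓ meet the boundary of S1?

The segment meets the boundary at (7.625,13).

1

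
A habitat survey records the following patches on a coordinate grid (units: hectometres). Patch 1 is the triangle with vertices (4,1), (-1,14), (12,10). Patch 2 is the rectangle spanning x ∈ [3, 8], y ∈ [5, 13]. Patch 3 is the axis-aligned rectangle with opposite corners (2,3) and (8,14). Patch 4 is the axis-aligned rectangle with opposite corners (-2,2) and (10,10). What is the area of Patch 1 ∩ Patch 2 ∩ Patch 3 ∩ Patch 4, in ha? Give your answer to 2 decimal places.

24.89

The intersection is the polygon with vertices (7.556,5), (3,5), (3,10), (8,10), (8,5.5).
By the shoelace formula its area is 24.89.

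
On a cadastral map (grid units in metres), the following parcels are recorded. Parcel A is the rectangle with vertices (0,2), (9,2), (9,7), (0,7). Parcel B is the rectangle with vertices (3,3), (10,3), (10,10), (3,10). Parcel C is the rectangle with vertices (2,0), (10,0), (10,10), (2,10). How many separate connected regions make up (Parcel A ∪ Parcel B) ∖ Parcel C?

1

(Parcel A ∪ Parcel B) ∖ Parcel C is a single connected region.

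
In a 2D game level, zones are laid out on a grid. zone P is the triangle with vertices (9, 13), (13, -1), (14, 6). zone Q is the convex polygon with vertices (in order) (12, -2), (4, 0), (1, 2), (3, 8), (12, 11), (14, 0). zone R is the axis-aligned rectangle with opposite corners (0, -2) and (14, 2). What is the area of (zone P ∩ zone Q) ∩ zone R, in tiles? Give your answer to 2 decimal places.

The region (zone P ∩ zone Q) ∩ zone R is the polygon with vertices (13,-1), (12.143,2), (13.429,2).
By the shoelace formula its area is 1.93.

1.93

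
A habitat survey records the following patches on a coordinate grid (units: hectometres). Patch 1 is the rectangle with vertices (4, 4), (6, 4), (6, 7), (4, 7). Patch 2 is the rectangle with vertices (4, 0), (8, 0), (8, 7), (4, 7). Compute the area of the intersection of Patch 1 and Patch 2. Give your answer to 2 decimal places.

6.00

|Patch 1∩Patch 2|: x∈[4,6], y∈[4,7] → 2·3 = 6.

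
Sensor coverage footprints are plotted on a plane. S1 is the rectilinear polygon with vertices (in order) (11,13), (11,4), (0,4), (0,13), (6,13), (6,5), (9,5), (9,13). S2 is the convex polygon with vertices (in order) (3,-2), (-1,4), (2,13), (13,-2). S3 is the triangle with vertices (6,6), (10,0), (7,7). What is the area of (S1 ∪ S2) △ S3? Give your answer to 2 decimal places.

133.65

|S1 ∪ S2| = 137.6758.
|(S1 ∪ S2) ∩ S3| = 4.5132.
|(S1 ∪ S2) △ S3| = 137.6758 + 5 − 9.0264 = 133.65.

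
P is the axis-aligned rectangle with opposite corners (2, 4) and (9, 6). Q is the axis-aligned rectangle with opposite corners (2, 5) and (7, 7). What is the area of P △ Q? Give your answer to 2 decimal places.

14.00

|P∩Q|: x∈[2,7], y∈[5,6] → 5·1 = 5.
|P △ Q| = |P| + |Q| − 2·|P∩Q| = 14 + 10 − 10 = 14.00.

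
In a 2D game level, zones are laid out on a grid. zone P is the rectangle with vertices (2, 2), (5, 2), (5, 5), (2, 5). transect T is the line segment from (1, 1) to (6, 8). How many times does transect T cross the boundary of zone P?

2

The segment meets the boundary at (3.857,5), (2,2.4).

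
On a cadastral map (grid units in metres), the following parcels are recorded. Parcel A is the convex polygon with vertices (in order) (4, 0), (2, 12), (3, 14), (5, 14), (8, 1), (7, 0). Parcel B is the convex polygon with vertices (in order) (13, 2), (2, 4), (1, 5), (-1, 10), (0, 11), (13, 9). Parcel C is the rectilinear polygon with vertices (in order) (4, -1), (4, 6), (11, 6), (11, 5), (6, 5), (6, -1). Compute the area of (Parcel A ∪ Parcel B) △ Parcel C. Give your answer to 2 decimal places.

97.46

|Parcel A ∪ Parcel B| = 112.4571.
|(Parcel A ∪ Parcel B) ∩ Parcel C| = 17.
|(Parcel A ∪ Parcel B) △ Parcel C| = 112.4571 + 19 − 34 = 97.46.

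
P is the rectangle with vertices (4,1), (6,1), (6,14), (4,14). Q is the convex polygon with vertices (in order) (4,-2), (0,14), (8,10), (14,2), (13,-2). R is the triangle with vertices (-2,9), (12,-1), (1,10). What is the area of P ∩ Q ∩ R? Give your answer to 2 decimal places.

The intersection is the polygon with vertices (4,7), (6,5), (6,3.286), (4,4.714).
By the shoelace formula its area is 4.00.

4.00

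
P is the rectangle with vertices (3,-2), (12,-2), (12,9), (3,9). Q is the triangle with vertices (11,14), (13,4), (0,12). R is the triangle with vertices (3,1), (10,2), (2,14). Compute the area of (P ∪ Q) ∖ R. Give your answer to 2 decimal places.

99.54

|P ∪ Q| = 140.3798.
|(P ∪ Q) ∩ R| = 40.8408.
|(P ∪ Q) ∖ R| = 140.3798 − 40.8408 = 99.54.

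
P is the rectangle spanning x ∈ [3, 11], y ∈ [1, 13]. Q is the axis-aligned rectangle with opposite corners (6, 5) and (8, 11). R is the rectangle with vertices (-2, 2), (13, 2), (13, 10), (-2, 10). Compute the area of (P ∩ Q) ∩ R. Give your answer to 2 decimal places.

The region (P ∩ Q) ∩ R is the polygon with vertices (6,10), (8,10), (8,5), (6,5).
By the shoelace formula its area is 10.00.

10.00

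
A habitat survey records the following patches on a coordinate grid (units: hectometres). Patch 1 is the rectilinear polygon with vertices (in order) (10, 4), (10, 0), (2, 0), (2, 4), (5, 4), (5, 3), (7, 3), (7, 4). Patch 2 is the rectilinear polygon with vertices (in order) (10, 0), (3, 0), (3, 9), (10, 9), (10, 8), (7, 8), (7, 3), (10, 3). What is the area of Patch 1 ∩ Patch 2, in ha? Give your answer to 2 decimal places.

23.00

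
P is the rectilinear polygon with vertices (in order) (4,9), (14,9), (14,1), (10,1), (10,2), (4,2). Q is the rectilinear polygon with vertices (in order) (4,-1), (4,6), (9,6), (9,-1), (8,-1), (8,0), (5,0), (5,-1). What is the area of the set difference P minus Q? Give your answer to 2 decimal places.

|P| = 74, |P∩Q| = 20.
|P ∖ Q| = |P| − |P∩Q| = 74 − 20 = 54.00.

54.00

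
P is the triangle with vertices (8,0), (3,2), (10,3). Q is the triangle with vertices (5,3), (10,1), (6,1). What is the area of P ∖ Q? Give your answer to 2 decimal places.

|P| = 9.5, |P∩Q| = 3.3684.
|P ∖ Q| = |P| − |P∩Q| = 9.5 − 3.3684 = 6.13.

6.13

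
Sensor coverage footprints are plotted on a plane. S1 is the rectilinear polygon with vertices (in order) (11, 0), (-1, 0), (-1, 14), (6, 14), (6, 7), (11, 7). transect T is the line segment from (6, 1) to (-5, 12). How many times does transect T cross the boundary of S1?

1

The segment meets the boundary at (-1,8).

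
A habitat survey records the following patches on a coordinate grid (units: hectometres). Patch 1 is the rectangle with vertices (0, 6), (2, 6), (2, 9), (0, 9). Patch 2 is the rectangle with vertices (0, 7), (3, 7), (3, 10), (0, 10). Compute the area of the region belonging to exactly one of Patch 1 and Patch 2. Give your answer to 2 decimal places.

|Patch 1∩Patch 2|: x∈[0,2], y∈[7,9] → 2·2 = 4.
|Patch 1 △ Patch 2| = |Patch 1| + |Patch 2| − 2·|Patch 1∩Patch 2| = 6 + 9 − 8 = 7.00.

7.00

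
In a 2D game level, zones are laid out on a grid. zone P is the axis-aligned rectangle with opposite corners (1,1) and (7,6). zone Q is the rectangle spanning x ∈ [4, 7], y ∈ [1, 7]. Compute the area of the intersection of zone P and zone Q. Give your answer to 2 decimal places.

15.00

|zone P∩zone Q|: x∈[4,7], y∈[1,6] → 3·5 = 15.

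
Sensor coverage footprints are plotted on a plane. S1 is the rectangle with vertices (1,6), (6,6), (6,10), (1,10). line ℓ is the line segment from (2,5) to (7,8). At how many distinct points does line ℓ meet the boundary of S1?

The segment meets the boundary at (6,7.4), (3.667,6).

2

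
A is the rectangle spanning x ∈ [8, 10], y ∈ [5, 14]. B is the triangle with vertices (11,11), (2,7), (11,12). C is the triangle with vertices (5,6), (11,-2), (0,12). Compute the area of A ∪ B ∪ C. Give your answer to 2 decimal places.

22.92

By inclusion–exclusion:
Individual areas: |A| = 18, |B| = 4.5, |C| = 2.
|A∩B| = 1.5556.
|A∩C| = 0.
|B∩C| = 0.0235.
|A∩B∩C| = 0.
|A ∪ B ∪ C| = 24.5 − 1.579 + 0 = 22.92.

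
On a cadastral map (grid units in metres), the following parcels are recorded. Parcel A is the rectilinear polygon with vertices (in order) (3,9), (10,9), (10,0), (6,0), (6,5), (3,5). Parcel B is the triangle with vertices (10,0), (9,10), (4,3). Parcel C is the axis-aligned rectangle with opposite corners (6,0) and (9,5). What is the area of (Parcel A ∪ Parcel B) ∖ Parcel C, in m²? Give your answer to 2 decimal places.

36.98

|Parcel A ∪ Parcel B| = 51.9786.
|(Parcel A ∪ Parcel B) ∩ Parcel C| = 15.
|(Parcel A ∪ Parcel B) ∖ Parcel C| = 51.9786 − 15 = 36.98.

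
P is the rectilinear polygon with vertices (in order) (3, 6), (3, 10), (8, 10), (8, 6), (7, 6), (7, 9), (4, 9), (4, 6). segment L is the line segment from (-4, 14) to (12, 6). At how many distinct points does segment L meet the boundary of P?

4

The segment meets the boundary at (6,9), (4,10), (8,8), (7,8.5).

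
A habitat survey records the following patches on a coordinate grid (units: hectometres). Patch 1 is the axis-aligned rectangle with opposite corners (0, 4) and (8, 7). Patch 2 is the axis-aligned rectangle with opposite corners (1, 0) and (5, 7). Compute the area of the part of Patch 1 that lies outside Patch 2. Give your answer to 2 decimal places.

|Patch 1∩Patch 2|: x∈[1,5], y∈[4,7] → 4·3 = 12.
|Patch 1| = 24.
|Patch 1 ∖ Patch 2| = |Patch 1| − |Patch 1∩Patch 2| = 24 − 12 = 12.00.

12.00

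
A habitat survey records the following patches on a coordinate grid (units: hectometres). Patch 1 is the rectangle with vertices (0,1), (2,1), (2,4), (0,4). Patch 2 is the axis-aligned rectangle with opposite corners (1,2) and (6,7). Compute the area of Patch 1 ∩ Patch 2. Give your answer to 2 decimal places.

|Patch 1∩Patch 2|: x∈[1,2], y∈[2,4] → 1·2 = 2.

2.00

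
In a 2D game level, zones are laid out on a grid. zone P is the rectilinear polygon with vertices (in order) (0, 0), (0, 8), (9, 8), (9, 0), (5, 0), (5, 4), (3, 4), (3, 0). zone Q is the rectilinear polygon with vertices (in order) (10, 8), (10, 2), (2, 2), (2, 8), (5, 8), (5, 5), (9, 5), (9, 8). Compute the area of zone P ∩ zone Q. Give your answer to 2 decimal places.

26.00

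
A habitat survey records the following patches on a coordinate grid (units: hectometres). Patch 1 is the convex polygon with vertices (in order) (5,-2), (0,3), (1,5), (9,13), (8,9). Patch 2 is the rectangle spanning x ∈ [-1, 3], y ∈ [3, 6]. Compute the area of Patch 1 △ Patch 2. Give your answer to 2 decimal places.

|Patch 1| = 52, |Patch 2| = 12, |Patch 1∩Patch 2| = 6.5.
|Patch 1 △ Patch 2| = |Patch 1| + |Patch 2| − 2·|Patch 1∩Patch 2| = 52 + 12 − 13 = 51.00.

51.00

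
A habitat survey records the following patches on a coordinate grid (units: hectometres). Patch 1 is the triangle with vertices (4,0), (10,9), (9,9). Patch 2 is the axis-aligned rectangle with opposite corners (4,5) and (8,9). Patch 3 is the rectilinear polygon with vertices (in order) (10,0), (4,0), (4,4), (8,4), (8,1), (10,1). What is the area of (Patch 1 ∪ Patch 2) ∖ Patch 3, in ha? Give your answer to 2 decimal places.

18.60

|Patch 1 ∪ Patch 2| = 19.4889.
|(Patch 1 ∪ Patch 2) ∩ Patch 3| = 0.8889.
|(Patch 1 ∪ Patch 2) ∖ Patch 3| = 19.4889 − 0.8889 = 18.60.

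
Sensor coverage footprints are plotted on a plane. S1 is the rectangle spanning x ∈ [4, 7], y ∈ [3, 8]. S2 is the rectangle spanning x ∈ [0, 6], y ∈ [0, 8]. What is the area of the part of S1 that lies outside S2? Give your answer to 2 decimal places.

5.00

|S1∩S2|: x∈[4,6], y∈[3,8] → 2·5 = 10.
|S1| = 15.
|S1 ∖ S2| = |S1| − |S1∩S2| = 15 − 10 = 5.00.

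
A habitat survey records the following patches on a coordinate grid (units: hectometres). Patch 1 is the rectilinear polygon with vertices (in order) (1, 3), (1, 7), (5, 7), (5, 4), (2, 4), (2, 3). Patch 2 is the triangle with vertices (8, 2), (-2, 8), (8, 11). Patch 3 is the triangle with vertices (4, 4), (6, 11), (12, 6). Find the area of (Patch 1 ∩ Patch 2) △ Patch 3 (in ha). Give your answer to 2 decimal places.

30.94

|Patch 1 ∩ Patch 2| = 7.9667.
|(Patch 1 ∩ Patch 2) ∩ Patch 3| = 1.5147.
|(Patch 1 ∩ Patch 2) △ Patch 3| = 7.9667 + 26 − 3.0294 = 30.94.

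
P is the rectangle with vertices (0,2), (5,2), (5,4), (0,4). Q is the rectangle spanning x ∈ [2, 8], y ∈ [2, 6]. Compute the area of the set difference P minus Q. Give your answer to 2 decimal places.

|P∩Q|: x∈[2,5], y∈[2,4] → 3·2 = 6.
|P| = 10.
|P ∖ Q| = |P| − |P∩Q| = 10 − 6 = 4.00.

4.00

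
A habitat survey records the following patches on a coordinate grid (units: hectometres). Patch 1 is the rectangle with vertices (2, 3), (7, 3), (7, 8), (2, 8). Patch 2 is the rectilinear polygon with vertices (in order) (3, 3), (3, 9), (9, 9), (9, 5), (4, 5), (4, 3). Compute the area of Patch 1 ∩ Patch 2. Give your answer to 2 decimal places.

The intersection is the polygon with vertices (7,8), (7,5), (4,5), (4,3), (3,3), (3,8).
By the shoelace formula its area is 14.00.

14.00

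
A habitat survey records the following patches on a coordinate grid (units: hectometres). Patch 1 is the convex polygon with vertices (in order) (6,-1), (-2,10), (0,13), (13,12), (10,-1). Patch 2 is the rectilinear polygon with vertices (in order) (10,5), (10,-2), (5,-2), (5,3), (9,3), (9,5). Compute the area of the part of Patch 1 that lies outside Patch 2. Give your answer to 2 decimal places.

|Patch 1| = 137, |Patch 1∩Patch 2| = 21.3125.
|Patch 1 ∖ Patch 2| = |Patch 1| − |Patch 1∩Patch 2| = 137 − 21.3125 = 115.69.

115.69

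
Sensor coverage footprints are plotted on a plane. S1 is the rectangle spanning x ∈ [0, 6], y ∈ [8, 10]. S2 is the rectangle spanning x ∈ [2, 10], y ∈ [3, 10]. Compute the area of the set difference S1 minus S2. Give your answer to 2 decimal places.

|S1∩S2|: x∈[2,6], y∈[8,10] → 4·2 = 8.
|S1| = 12.
|S1 ∖ S2| = |S1| − |S1∩S2| = 12 − 8 = 4.00.

4.00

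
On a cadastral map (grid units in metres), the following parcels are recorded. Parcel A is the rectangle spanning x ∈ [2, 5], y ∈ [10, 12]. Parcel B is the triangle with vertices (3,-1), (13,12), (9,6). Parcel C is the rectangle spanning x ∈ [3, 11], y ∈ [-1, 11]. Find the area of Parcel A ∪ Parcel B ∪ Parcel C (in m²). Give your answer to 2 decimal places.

By inclusion–exclusion:
Individual areas: |Parcel A| = 6, |Parcel B| = 4, |Parcel C| = 96.
|Parcel A∩Parcel B| = 0.
|Parcel A∩Parcel C|: x∈[3,5], y∈[10,11] → 2·1 = 2.
|Parcel B∩Parcel C| = 3.6.
|Parcel A∩Parcel B∩Parcel C| = 0.
|Parcel A ∪ Parcel B ∪ Parcel C| = 106 − 5.6 + 0 = 100.40.

100.40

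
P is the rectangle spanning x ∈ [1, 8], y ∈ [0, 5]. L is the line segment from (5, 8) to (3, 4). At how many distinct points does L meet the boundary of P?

1

The segment meets the boundary at (3.5,5).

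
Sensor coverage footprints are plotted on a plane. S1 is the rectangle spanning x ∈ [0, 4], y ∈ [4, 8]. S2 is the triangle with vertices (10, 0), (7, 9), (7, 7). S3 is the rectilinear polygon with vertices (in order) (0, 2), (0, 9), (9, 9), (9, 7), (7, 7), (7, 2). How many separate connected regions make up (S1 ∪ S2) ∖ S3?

(S1 ∪ S2) ∖ S3 is a single connected region.

1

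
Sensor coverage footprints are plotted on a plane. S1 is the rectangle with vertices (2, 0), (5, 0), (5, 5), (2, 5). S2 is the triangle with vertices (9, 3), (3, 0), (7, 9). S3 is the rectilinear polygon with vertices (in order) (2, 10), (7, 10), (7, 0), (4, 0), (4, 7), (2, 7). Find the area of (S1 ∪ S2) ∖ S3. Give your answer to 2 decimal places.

17.00

|S1 ∪ S2| = 32.5.
|(S1 ∪ S2) ∩ S3| = 15.5.
|(S1 ∪ S2) ∖ S3| = 32.5 − 15.5 = 17.00.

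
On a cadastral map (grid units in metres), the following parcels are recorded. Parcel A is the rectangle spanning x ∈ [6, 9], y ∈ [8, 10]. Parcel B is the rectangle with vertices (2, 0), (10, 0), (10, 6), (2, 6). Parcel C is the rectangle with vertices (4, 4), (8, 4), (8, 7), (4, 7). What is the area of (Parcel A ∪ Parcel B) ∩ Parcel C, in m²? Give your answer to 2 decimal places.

The region (Parcel A ∪ Parcel B) ∩ Parcel C is the polygon with vertices (8,6), (8,4), (4,4), (4,6).
By the shoelace formula its area is 8.00.

8.00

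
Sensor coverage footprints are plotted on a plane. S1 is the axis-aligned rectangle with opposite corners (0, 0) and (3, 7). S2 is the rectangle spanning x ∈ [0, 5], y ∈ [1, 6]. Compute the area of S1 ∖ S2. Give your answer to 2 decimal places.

6.00

|S1∩S2|: x∈[0,3], y∈[1,6] → 3·5 = 15.
|S1| = 21.
|S1 ∖ S2| = |S1| − |S1∩S2| = 21 − 15 = 6.00.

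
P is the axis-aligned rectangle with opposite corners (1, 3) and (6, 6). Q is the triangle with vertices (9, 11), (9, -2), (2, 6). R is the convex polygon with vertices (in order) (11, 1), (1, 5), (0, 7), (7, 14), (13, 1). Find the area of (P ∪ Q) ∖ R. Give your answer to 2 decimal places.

|P ∪ Q| = 52.4375.
|(P ∪ Q) ∩ R| = 37.9915.
|(P ∪ Q) ∖ R| = 52.4375 − 37.9915 = 14.45.

14.45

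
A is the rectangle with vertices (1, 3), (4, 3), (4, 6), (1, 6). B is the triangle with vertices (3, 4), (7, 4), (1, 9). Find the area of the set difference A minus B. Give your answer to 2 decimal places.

6.20

|A| = 9, |A∩B| = 2.8.
|A ∖ B| = |A| − |A∩B| = 9 − 2.8 = 6.20.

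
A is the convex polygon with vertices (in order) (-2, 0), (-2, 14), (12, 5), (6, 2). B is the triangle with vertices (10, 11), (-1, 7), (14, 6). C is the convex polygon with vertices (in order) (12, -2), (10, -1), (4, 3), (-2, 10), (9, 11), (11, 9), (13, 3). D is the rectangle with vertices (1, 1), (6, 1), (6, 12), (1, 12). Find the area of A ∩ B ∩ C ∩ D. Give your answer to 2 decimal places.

9.45

The intersection is the polygon with vertices (5.316,9.297), (6,8.857), (6,6.533), (1,6.867), (1,7.727).
By the shoelace formula its area is 9.45.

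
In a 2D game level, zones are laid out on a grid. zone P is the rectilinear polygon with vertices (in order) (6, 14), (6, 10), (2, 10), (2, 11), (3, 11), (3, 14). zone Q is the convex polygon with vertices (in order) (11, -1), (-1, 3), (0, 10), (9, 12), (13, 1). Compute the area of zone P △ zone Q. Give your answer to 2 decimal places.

125.39

|zone P| = 13, |zone Q| = 119.5, |zone P∩zone Q| = 3.5556.
|zone P △ zone Q| = |zone P| + |zone Q| − 2·|zone P∩zone Q| = 13 + 119.5 − 7.1111 = 125.39.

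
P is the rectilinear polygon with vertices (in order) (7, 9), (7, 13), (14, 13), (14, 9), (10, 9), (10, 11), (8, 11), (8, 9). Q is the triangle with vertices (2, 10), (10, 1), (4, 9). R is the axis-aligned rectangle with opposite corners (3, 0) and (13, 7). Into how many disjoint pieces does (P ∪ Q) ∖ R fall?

2

(P ∪ Q) ∖ R splits into 2 disjoint pieces (area 24, area 2.5).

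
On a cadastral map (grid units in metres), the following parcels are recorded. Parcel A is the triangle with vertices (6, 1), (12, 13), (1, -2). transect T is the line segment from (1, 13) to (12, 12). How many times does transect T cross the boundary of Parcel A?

2

The segment meets the boundary at (11.522,12.043), (11.312,12.062).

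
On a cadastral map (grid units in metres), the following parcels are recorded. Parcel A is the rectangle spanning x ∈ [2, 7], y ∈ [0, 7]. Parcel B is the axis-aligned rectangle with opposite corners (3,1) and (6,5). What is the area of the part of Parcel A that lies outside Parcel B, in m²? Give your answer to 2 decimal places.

|Parcel A∩Parcel B|: x∈[3,6], y∈[1,5] → 3·4 = 12.
|Parcel A| = 35.
|Parcel A ∖ Parcel B| = |Parcel A| − |Parcel A∩Parcel B| = 35 − 12 = 23.00.

23.00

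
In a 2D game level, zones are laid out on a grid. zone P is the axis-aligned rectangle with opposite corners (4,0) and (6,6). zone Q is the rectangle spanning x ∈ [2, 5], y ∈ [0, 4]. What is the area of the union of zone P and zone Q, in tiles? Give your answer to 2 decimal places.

By inclusion–exclusion:
Individual areas: |zone P| = 12, |zone Q| = 12.
|zone P∩zone Q|: x∈[4,5], y∈[0,4] → 1·4 = 4.
|zone P ∪ zone Q| = 24 − 4 = 20.00.

20.00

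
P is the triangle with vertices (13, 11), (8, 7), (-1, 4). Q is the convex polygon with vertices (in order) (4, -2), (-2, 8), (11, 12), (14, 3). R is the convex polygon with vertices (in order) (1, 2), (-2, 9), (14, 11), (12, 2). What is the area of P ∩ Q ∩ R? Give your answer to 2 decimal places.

The intersection is the polygon with vertices (0.167,4.389), (0.077,4.538), (11.571,10.286), (11.684,9.947), (8,7).
By the shoelace formula its area is 10.11.

10.11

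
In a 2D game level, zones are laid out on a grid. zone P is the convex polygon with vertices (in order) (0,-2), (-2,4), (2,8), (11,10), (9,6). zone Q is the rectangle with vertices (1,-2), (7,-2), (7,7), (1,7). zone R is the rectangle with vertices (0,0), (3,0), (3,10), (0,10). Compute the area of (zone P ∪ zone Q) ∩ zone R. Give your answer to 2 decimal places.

22.11

The region (zone P ∪ zone Q) ∩ zone R is the polygon with vertices (1,7), (2,8), (3,8.222), (3,0), (0,0), (0,6).
By the shoelace formula its area is 22.11.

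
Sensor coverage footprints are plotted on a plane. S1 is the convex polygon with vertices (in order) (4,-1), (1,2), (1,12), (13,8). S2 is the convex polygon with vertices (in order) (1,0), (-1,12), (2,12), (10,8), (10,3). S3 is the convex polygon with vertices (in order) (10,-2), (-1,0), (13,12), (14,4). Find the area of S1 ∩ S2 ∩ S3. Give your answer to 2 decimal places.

31.41

The intersection is the polygon with vertices (10,8), (10,5), (7,2), (2.5,0.5), (1.154,1.846), (8.947,8.526).
By the shoelace formula its area is 31.41.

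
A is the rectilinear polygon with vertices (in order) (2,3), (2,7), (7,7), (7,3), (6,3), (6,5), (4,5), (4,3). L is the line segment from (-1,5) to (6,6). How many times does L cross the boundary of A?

1

The segment meets the boundary at (2,5.429).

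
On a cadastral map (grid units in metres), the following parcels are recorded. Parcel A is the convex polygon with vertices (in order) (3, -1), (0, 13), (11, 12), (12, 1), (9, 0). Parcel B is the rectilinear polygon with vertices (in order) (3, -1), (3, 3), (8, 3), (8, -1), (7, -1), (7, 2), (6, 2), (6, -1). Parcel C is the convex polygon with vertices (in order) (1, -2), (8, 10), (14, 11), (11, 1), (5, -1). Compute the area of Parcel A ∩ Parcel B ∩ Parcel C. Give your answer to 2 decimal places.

14.70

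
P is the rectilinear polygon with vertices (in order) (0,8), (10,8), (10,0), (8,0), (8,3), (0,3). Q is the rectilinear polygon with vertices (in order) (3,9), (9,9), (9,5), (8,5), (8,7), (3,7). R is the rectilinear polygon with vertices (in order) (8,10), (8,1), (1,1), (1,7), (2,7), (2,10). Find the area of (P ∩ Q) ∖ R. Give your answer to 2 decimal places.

|P ∩ Q| = 8.
|(P ∩ Q) ∩ R| = 5.
|(P ∩ Q) ∖ R| = 8 − 5 = 3.00.

3.00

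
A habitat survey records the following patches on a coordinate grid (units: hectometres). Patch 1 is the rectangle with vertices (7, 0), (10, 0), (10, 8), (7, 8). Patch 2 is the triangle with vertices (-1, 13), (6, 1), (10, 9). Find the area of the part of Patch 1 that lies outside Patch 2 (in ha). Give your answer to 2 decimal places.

17.75

|Patch 1| = 24, |Patch 1∩Patch 2| = 6.25.
|Patch 1 ∖ Patch 2| = |Patch 1| − |Patch 1∩Patch 2| = 24 − 6.25 = 17.75.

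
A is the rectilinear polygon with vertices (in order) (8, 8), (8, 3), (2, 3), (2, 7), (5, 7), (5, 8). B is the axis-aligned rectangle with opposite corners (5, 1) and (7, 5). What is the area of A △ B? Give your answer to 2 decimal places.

|A| = 27, |B| = 8, |A∩B| = 4.
|A △ B| = |A| + |B| − 2·|A∩B| = 27 + 8 − 8 = 27.00.

27.00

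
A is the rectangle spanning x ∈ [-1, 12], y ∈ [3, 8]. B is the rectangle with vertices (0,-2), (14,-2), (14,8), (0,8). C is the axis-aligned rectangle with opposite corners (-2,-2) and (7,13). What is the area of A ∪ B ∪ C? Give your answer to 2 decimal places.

By inclusion–exclusion:
Individual areas: |A| = 65, |B| = 140, |C| = 135.
|A∩B|: x∈[0,12], y∈[3,8] → 12·5 = 60.
|A∩C|: x∈[-1,7], y∈[3,8] → 8·5 = 40.
|B∩C|: x∈[0,7], y∈[-2,8] → 7·10 = 70.
|A∩B∩C| = 35.
|A ∪ B ∪ C| = 340 − 170 + 35 = 205.00.

205.00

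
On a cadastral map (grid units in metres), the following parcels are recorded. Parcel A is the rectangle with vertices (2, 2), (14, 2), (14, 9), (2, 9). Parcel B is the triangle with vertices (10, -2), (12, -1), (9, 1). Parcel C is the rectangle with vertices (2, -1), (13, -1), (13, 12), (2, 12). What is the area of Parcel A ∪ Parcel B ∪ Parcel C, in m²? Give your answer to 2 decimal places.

By inclusion–exclusion:
Individual areas: |Parcel A| = 84, |Parcel B| = 3.5, |Parcel C| = 143.
|Parcel A∩Parcel B| = 0.
|Parcel A∩Parcel C|: x∈[2,13], y∈[2,9] → 11·7 = 77.
|Parcel B∩Parcel C| = 2.3333.
|Parcel A∩Parcel B∩Parcel C| = 0.
|Parcel A ∪ Parcel B ∪ Parcel C| = 230.5 − 79.3333 + 0 = 151.17.

151.17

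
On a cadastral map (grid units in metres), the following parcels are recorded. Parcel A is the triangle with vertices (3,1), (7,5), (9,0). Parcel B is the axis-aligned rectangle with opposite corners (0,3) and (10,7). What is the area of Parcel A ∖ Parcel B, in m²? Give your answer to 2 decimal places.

11.20

|Parcel A| = 14, |Parcel A∩Parcel B| = 2.8.
|Parcel A ∖ Parcel B| = |Parcel A| − |Parcel A∩Parcel B| = 14 − 2.8 = 11.20.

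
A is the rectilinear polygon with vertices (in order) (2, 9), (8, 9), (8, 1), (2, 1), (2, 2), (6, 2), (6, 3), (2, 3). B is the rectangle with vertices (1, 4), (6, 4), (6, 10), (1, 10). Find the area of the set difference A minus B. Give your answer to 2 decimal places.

|A| = 44, |A∩B| = 20.
|A ∖ B| = |A| − |A∩B| = 44 − 20 = 24.00.

24.00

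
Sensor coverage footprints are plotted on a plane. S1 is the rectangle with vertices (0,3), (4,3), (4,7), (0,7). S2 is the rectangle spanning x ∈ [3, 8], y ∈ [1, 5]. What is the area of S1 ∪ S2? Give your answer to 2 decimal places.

By inclusion–exclusion:
Individual areas: |S1| = 16, |S2| = 20.
|S1∩S2|: x∈[3,4], y∈[3,5] → 1·2 = 2.
|S1 ∪ S2| = 36 − 2 = 34.00.

34.00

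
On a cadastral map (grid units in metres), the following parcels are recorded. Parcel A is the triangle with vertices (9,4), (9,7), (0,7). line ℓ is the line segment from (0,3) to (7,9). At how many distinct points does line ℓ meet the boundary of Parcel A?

2

The segment meets the boundary at (4.667,7), (3.36,5.88).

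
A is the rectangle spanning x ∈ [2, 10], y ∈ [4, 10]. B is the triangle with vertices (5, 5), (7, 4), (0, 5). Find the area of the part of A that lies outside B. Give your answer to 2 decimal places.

45.79

|A| = 48, |A∩B| = 2.2143.
|A ∖ B| = |A| − |A∩B| = 48 − 2.2143 = 45.79.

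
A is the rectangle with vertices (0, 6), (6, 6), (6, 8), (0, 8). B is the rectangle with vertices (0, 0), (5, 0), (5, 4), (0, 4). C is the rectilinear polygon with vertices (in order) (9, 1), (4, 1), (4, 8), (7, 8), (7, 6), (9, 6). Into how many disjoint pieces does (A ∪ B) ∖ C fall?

2

(A ∪ B) ∖ C splits into 2 disjoint pieces (area 8, area 17).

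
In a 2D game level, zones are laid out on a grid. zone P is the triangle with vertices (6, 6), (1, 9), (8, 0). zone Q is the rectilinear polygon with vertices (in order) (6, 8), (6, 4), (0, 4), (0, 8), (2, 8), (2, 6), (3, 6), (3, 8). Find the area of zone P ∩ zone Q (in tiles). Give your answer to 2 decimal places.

6.44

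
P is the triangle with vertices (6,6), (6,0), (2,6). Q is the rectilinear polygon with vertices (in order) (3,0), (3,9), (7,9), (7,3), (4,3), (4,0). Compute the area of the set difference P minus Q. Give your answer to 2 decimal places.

|P| = 12, |P∩Q| = 8.25.
|P ∖ Q| = |P| − |P∩Q| = 12 − 8.25 = 3.75.

3.75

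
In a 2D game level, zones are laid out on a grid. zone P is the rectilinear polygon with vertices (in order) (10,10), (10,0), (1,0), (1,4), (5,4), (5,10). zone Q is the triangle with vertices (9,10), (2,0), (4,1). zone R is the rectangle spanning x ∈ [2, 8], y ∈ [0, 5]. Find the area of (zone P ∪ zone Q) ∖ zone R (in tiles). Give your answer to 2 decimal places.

|zone P ∪ zone Q| = 66.0286.
|(zone P ∪ zone Q) ∩ zone R| = 27.0286.
|(zone P ∪ zone Q) ∖ zone R| = 66.0286 − 27.0286 = 39.00.

39.00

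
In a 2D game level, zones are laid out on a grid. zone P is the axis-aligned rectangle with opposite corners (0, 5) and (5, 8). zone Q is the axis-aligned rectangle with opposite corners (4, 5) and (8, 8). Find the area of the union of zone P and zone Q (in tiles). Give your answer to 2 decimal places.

By inclusion–exclusion:
Individual areas: |zone P| = 15, |zone Q| = 12.
|zone P∩zone Q|: x∈[4,5], y∈[5,8] → 1·3 = 3.
|zone P ∪ zone Q| = 27 − 3 = 24.00.

24.00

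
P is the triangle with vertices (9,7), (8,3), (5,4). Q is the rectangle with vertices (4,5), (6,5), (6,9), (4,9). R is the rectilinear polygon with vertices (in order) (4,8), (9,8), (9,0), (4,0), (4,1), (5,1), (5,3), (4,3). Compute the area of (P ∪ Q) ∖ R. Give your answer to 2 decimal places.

2.00

|P ∪ Q| = 14.5.
|(P ∪ Q) ∩ R| = 12.5.
|(P ∪ Q) ∖ R| = 14.5 − 12.5 = 2.00.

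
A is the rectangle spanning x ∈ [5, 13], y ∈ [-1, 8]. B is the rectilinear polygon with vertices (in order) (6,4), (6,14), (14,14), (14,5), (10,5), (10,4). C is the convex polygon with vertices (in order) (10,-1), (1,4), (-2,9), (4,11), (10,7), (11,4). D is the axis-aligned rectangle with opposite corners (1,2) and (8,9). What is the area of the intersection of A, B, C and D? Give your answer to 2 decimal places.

The intersection is the polygon with vertices (6,4), (6,8), (8,8), (8,4).
By the shoelace formula its area is 8.00.

8.00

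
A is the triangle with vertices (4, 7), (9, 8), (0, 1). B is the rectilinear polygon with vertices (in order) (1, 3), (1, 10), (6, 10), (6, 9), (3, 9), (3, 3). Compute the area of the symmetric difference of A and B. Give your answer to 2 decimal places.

|A| = 13, |B| = 17, |A∩B| = 2.0119.
|A △ B| = |A| + |B| − 2·|A∩B| = 13 + 17 − 4.0238 = 25.98.

25.98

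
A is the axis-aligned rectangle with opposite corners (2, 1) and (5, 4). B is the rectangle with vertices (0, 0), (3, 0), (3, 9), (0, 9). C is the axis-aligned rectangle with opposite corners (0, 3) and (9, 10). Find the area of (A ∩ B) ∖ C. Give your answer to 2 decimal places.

2.00

|A ∩ B| = 3.
|(A ∩ B) ∩ C| = 1.
|(A ∩ B) ∖ C| = 3 − 1 = 2.00.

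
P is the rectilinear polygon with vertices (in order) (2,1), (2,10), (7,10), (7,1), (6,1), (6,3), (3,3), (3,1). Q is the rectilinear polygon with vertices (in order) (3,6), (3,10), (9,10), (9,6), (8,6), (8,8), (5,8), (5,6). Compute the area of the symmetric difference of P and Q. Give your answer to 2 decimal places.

|P| = 39, |Q| = 18, |P∩Q| = 12.
|P △ Q| = |P| + |Q| − 2·|P∩Q| = 39 + 18 − 24 = 33.00.

33.00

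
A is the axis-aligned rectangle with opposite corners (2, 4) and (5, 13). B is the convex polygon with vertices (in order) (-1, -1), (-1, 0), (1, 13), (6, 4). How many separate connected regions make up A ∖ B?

1

A ∖ B is a single connected region.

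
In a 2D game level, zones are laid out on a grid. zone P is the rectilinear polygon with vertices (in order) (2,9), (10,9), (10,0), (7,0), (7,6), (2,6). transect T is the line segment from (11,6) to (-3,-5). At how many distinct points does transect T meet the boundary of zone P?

The segment meets the boundary at (10,5.214), (7,2.857).

2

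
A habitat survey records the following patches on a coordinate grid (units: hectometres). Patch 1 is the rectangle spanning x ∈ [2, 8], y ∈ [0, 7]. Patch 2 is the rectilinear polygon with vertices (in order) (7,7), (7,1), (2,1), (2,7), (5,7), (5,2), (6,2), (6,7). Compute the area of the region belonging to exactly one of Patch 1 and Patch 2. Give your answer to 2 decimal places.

|Patch 1| = 42, |Patch 2| = 25, |Patch 1∩Patch 2| = 25.
|Patch 1 △ Patch 2| = |Patch 1| + |Patch 2| − 2·|Patch 1∩Patch 2| = 42 + 25 − 50 = 17.00.

17.00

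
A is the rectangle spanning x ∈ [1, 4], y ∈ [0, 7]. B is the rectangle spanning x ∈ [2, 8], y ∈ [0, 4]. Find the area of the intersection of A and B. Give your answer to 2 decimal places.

8.00

|A∩B|: x∈[2,4], y∈[0,4] → 2·4 = 8.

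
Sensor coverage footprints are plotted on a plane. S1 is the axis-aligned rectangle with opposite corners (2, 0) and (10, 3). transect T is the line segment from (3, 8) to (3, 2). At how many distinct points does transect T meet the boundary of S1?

The segment meets the boundary at (3,3).

1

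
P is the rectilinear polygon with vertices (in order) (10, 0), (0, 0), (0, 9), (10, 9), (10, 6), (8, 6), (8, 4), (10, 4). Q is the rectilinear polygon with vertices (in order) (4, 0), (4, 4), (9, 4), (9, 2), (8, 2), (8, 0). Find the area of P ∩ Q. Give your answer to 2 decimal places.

The intersection is the polygon with vertices (4,0), (4,4), (8,4), (9,4), (9,2), (8,2), (8,0).
By the shoelace formula its area is 18.00.

18.00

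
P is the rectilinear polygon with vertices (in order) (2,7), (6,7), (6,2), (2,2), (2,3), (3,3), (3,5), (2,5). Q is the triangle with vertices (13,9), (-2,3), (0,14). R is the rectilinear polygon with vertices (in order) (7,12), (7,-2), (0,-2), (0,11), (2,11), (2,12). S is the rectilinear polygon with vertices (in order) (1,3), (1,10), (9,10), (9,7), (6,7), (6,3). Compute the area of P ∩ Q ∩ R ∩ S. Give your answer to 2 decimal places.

The intersection is the polygon with vertices (3,5), (2,5), (2,7), (6,7), (6,6.2).
By the shoelace formula its area is 6.20.

6.20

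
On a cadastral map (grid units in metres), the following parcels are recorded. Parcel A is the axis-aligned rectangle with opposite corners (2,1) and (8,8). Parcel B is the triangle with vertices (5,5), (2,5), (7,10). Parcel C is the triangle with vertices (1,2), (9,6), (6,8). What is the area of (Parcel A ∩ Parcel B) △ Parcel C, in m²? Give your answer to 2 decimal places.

|Parcel A ∩ Parcel B| = 6.3.
|(Parcel A ∩ Parcel B) ∩ Parcel C| = 2.5395.
|(Parcel A ∩ Parcel B) △ Parcel C| = 6.3 + 14 − 5.0789 = 15.22.

15.22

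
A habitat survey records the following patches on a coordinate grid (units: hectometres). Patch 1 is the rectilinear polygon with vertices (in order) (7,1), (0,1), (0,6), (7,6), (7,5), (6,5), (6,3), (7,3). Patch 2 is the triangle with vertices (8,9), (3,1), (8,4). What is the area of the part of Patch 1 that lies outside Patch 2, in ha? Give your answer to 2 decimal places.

27.48

|Patch 1| = 33, |Patch 1∩Patch 2| = 5.5208.
|Patch 1 ∖ Patch 2| = |Patch 1| − |Patch 1∩Patch 2| = 33 − 5.5208 = 27.48.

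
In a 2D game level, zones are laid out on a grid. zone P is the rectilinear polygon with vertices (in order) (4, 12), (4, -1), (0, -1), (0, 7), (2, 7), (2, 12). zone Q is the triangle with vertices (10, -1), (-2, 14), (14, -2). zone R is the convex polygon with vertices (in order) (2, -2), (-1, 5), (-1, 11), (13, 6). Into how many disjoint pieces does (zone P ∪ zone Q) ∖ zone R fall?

(zone P ∪ zone Q) ∖ zone R splits into 4 disjoint pieces (area 10.9135, area 0.142, area 2.881, area 6.3743).

4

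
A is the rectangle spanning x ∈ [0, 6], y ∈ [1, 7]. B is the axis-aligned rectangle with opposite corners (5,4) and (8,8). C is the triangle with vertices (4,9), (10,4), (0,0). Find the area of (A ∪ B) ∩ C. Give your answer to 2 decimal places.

28.62

|A ∪ B| = 45.
|(A ∪ B) ∩ C| = 28.62.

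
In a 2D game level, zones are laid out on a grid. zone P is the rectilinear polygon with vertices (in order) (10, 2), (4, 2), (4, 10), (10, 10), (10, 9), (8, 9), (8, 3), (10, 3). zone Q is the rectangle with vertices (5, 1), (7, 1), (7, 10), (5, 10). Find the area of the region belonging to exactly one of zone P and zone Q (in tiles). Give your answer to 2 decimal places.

22.00

|zone P| = 36, |zone Q| = 18, |zone P∩zone Q| = 16.
|zone P △ zone Q| = |zone P| + |zone Q| − 2·|zone P∩zone Q| = 36 + 18 − 32 = 22.00.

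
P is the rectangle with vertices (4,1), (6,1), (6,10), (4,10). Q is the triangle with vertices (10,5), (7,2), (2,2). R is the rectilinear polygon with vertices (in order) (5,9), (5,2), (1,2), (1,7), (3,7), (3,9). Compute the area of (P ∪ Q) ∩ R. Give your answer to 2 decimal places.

7.75

The region (P ∪ Q) ∩ R is the polygon with vertices (2,2), (4,2.75), (4,9), (5,9), (5,2), (4,2).
By the shoelace formula its area is 7.75.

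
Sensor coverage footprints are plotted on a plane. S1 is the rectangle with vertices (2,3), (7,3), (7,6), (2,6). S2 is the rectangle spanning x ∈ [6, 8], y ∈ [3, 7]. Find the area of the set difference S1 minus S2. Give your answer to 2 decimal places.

12.00

|S1∩S2|: x∈[6,7], y∈[3,6] → 1·3 = 3.
|S1| = 15.
|S1 ∖ S2| = |S1| − |S1∩S2| = 15 − 3 = 12.00.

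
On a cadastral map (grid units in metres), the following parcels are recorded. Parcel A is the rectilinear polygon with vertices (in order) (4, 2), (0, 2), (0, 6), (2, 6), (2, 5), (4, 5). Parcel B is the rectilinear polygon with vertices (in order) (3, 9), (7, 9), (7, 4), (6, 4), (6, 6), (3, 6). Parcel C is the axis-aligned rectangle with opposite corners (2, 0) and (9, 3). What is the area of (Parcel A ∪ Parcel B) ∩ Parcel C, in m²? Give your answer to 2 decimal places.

The region (Parcel A ∪ Parcel B) ∩ Parcel C is the polygon with vertices (4,2), (2,2), (2,3), (4,3).
By the shoelace formula its area is 2.00.

2.00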